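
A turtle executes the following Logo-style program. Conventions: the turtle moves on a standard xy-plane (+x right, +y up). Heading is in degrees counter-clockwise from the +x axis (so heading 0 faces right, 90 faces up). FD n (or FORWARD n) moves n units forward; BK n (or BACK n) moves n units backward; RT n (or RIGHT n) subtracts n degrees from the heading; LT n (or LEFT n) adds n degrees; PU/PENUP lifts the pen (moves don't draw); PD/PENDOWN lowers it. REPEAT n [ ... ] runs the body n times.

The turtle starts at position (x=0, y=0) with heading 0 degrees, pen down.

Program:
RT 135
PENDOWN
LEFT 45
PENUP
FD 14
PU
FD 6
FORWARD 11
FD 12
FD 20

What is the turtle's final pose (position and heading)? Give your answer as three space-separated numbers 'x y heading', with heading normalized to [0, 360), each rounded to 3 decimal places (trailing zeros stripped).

Executing turtle program step by step:
Start: pos=(0,0), heading=0, pen down
RT 135: heading 0 -> 225
PD: pen down
LT 45: heading 225 -> 270
PU: pen up
FD 14: (0,0) -> (0,-14) [heading=270, move]
PU: pen up
FD 6: (0,-14) -> (0,-20) [heading=270, move]
FD 11: (0,-20) -> (0,-31) [heading=270, move]
FD 12: (0,-31) -> (0,-43) [heading=270, move]
FD 20: (0,-43) -> (0,-63) [heading=270, move]
Final: pos=(0,-63), heading=270, 0 segment(s) drawn

Answer: 0 -63 270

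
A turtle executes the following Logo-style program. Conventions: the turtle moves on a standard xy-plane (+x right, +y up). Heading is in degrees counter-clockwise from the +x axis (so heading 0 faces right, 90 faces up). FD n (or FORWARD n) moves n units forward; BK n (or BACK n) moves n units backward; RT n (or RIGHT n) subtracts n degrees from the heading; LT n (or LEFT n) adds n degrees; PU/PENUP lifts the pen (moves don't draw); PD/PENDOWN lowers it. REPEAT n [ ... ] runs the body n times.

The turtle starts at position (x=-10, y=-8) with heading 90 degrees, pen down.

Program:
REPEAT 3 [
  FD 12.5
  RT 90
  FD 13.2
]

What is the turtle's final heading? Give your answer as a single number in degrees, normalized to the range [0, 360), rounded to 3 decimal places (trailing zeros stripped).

Executing turtle program step by step:
Start: pos=(-10,-8), heading=90, pen down
REPEAT 3 [
  -- iteration 1/3 --
  FD 12.5: (-10,-8) -> (-10,4.5) [heading=90, draw]
  RT 90: heading 90 -> 0
  FD 13.2: (-10,4.5) -> (3.2,4.5) [heading=0, draw]
  -- iteration 2/3 --
  FD 12.5: (3.2,4.5) -> (15.7,4.5) [heading=0, draw]
  RT 90: heading 0 -> 270
  FD 13.2: (15.7,4.5) -> (15.7,-8.7) [heading=270, draw]
  -- iteration 3/3 --
  FD 12.5: (15.7,-8.7) -> (15.7,-21.2) [heading=270, draw]
  RT 90: heading 270 -> 180
  FD 13.2: (15.7,-21.2) -> (2.5,-21.2) [heading=180, draw]
]
Final: pos=(2.5,-21.2), heading=180, 6 segment(s) drawn

Answer: 180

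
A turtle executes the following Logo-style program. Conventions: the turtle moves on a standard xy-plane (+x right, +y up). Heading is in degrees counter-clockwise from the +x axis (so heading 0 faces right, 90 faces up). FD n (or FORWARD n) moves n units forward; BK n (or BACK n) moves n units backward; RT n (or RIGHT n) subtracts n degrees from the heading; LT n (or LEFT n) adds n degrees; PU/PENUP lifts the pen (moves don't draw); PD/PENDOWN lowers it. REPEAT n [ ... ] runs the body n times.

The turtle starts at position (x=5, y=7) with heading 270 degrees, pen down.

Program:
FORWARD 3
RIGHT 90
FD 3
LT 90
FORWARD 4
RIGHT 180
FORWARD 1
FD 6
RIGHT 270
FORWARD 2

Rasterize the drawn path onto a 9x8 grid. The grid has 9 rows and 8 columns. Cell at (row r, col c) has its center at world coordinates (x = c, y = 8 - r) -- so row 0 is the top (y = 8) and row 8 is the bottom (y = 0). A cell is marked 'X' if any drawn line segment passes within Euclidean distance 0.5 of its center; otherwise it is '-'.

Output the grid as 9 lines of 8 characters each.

Answer: --------
XXX--X--
--X--X--
--X--X--
--XXXX--
--X-----
--X-----
--X-----
--X-----

Derivation:
Segment 0: (5,7) -> (5,4)
Segment 1: (5,4) -> (2,4)
Segment 2: (2,4) -> (2,0)
Segment 3: (2,0) -> (2,1)
Segment 4: (2,1) -> (2,7)
Segment 5: (2,7) -> (-0,7)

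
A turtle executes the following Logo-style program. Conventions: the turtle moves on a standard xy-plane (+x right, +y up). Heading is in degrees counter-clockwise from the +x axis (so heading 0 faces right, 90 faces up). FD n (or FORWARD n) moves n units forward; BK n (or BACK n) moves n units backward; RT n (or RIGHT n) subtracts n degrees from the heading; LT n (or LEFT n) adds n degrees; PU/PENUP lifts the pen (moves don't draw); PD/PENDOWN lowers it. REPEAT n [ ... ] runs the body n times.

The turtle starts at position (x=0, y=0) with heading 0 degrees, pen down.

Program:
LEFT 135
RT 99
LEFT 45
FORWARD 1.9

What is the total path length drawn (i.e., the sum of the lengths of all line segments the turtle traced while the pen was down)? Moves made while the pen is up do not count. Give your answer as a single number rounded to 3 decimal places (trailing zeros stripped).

Answer: 1.9

Derivation:
Executing turtle program step by step:
Start: pos=(0,0), heading=0, pen down
LT 135: heading 0 -> 135
RT 99: heading 135 -> 36
LT 45: heading 36 -> 81
FD 1.9: (0,0) -> (0.297,1.877) [heading=81, draw]
Final: pos=(0.297,1.877), heading=81, 1 segment(s) drawn

Segment lengths:
  seg 1: (0,0) -> (0.297,1.877), length = 1.9
Total = 1.9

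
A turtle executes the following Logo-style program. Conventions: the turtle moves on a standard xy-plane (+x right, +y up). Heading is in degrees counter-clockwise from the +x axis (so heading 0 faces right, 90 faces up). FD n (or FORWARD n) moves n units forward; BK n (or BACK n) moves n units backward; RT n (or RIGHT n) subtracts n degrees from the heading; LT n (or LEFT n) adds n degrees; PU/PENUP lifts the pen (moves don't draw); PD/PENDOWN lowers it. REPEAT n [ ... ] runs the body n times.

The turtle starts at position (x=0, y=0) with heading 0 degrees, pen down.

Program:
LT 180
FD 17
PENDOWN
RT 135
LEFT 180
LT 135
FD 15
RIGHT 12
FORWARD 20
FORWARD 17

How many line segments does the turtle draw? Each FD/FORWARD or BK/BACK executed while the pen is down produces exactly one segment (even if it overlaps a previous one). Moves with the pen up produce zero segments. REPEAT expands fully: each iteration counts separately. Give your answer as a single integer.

Answer: 4

Derivation:
Executing turtle program step by step:
Start: pos=(0,0), heading=0, pen down
LT 180: heading 0 -> 180
FD 17: (0,0) -> (-17,0) [heading=180, draw]
PD: pen down
RT 135: heading 180 -> 45
LT 180: heading 45 -> 225
LT 135: heading 225 -> 0
FD 15: (-17,0) -> (-2,0) [heading=0, draw]
RT 12: heading 0 -> 348
FD 20: (-2,0) -> (17.563,-4.158) [heading=348, draw]
FD 17: (17.563,-4.158) -> (34.191,-7.693) [heading=348, draw]
Final: pos=(34.191,-7.693), heading=348, 4 segment(s) drawn
Segments drawn: 4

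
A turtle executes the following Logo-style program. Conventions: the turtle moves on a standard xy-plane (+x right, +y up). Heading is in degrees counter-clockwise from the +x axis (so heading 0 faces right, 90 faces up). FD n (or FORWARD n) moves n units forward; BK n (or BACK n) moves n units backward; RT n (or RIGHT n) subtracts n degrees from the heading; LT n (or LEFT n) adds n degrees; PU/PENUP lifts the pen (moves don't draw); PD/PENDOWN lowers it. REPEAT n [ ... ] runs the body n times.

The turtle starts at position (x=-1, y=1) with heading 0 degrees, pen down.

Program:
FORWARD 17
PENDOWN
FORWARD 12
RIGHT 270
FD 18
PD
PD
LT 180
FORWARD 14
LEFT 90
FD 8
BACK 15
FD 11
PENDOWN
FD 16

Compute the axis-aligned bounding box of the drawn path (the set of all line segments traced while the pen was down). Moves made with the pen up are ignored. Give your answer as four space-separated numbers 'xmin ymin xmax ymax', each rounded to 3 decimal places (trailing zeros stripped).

Executing turtle program step by step:
Start: pos=(-1,1), heading=0, pen down
FD 17: (-1,1) -> (16,1) [heading=0, draw]
PD: pen down
FD 12: (16,1) -> (28,1) [heading=0, draw]
RT 270: heading 0 -> 90
FD 18: (28,1) -> (28,19) [heading=90, draw]
PD: pen down
PD: pen down
LT 180: heading 90 -> 270
FD 14: (28,19) -> (28,5) [heading=270, draw]
LT 90: heading 270 -> 0
FD 8: (28,5) -> (36,5) [heading=0, draw]
BK 15: (36,5) -> (21,5) [heading=0, draw]
FD 11: (21,5) -> (32,5) [heading=0, draw]
PD: pen down
FD 16: (32,5) -> (48,5) [heading=0, draw]
Final: pos=(48,5), heading=0, 8 segment(s) drawn

Segment endpoints: x in {-1, 16, 21, 28, 28, 32, 36, 48}, y in {1, 5, 19}
xmin=-1, ymin=1, xmax=48, ymax=19

Answer: -1 1 48 19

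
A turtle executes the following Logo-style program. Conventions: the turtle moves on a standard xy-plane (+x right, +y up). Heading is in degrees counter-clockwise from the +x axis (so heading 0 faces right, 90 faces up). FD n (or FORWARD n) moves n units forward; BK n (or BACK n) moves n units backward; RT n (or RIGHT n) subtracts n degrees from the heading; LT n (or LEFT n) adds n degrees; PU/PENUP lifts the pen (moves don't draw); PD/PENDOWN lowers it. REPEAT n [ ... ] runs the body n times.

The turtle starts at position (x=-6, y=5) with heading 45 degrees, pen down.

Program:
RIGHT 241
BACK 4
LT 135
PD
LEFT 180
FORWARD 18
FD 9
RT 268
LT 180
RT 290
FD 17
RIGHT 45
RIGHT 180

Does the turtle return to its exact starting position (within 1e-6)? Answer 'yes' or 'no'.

Answer: no

Derivation:
Executing turtle program step by step:
Start: pos=(-6,5), heading=45, pen down
RT 241: heading 45 -> 164
BK 4: (-6,5) -> (-2.155,3.897) [heading=164, draw]
LT 135: heading 164 -> 299
PD: pen down
LT 180: heading 299 -> 119
FD 18: (-2.155,3.897) -> (-10.882,19.641) [heading=119, draw]
FD 9: (-10.882,19.641) -> (-15.245,27.512) [heading=119, draw]
RT 268: heading 119 -> 211
LT 180: heading 211 -> 31
RT 290: heading 31 -> 101
FD 17: (-15.245,27.512) -> (-18.489,44.2) [heading=101, draw]
RT 45: heading 101 -> 56
RT 180: heading 56 -> 236
Final: pos=(-18.489,44.2), heading=236, 4 segment(s) drawn

Start position: (-6, 5)
Final position: (-18.489, 44.2)
Distance = 41.141; >= 1e-6 -> NOT closed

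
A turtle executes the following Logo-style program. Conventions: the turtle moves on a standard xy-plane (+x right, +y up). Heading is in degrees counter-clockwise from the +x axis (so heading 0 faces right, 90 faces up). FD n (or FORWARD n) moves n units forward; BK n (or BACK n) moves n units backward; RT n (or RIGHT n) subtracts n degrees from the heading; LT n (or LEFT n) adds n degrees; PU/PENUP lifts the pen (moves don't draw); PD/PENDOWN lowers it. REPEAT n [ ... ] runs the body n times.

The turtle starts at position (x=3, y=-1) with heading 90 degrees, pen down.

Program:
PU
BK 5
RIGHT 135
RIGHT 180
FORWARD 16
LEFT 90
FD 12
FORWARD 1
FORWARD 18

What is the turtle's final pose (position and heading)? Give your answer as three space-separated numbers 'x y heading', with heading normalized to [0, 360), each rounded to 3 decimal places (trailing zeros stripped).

Executing turtle program step by step:
Start: pos=(3,-1), heading=90, pen down
PU: pen up
BK 5: (3,-1) -> (3,-6) [heading=90, move]
RT 135: heading 90 -> 315
RT 180: heading 315 -> 135
FD 16: (3,-6) -> (-8.314,5.314) [heading=135, move]
LT 90: heading 135 -> 225
FD 12: (-8.314,5.314) -> (-16.799,-3.172) [heading=225, move]
FD 1: (-16.799,-3.172) -> (-17.506,-3.879) [heading=225, move]
FD 18: (-17.506,-3.879) -> (-30.234,-16.607) [heading=225, move]
Final: pos=(-30.234,-16.607), heading=225, 0 segment(s) drawn

Answer: -30.234 -16.607 225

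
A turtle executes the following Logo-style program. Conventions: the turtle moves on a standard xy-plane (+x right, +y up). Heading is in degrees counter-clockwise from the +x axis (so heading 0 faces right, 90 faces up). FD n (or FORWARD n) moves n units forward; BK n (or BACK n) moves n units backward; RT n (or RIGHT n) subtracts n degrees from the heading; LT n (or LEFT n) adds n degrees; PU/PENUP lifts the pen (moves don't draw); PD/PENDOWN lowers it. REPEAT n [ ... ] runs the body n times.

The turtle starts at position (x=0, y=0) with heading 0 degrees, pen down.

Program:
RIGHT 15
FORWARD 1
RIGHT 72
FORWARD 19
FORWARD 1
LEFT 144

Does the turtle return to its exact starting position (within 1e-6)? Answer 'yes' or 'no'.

Executing turtle program step by step:
Start: pos=(0,0), heading=0, pen down
RT 15: heading 0 -> 345
FD 1: (0,0) -> (0.966,-0.259) [heading=345, draw]
RT 72: heading 345 -> 273
FD 19: (0.966,-0.259) -> (1.96,-19.233) [heading=273, draw]
FD 1: (1.96,-19.233) -> (2.013,-20.231) [heading=273, draw]
LT 144: heading 273 -> 57
Final: pos=(2.013,-20.231), heading=57, 3 segment(s) drawn

Start position: (0, 0)
Final position: (2.013, -20.231)
Distance = 20.331; >= 1e-6 -> NOT closed

Answer: no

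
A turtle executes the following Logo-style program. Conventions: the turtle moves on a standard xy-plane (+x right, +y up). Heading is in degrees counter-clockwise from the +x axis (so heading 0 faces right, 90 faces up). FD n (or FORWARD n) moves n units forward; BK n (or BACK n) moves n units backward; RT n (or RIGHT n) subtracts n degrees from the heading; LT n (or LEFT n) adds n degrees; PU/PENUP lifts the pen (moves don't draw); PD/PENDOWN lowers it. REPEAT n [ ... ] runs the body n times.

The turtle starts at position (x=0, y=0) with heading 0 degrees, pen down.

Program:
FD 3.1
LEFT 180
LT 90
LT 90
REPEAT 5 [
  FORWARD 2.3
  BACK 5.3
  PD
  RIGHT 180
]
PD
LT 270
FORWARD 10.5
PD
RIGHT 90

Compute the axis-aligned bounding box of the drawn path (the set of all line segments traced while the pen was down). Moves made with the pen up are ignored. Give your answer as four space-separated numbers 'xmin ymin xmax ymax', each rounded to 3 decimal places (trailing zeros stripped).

Executing turtle program step by step:
Start: pos=(0,0), heading=0, pen down
FD 3.1: (0,0) -> (3.1,0) [heading=0, draw]
LT 180: heading 0 -> 180
LT 90: heading 180 -> 270
LT 90: heading 270 -> 0
REPEAT 5 [
  -- iteration 1/5 --
  FD 2.3: (3.1,0) -> (5.4,0) [heading=0, draw]
  BK 5.3: (5.4,0) -> (0.1,0) [heading=0, draw]
  PD: pen down
  RT 180: heading 0 -> 180
  -- iteration 2/5 --
  FD 2.3: (0.1,0) -> (-2.2,0) [heading=180, draw]
  BK 5.3: (-2.2,0) -> (3.1,0) [heading=180, draw]
  PD: pen down
  RT 180: heading 180 -> 0
  -- iteration 3/5 --
  FD 2.3: (3.1,0) -> (5.4,0) [heading=0, draw]
  BK 5.3: (5.4,0) -> (0.1,0) [heading=0, draw]
  PD: pen down
  RT 180: heading 0 -> 180
  -- iteration 4/5 --
  FD 2.3: (0.1,0) -> (-2.2,0) [heading=180, draw]
  BK 5.3: (-2.2,0) -> (3.1,0) [heading=180, draw]
  PD: pen down
  RT 180: heading 180 -> 0
  -- iteration 5/5 --
  FD 2.3: (3.1,0) -> (5.4,0) [heading=0, draw]
  BK 5.3: (5.4,0) -> (0.1,0) [heading=0, draw]
  PD: pen down
  RT 180: heading 0 -> 180
]
PD: pen down
LT 270: heading 180 -> 90
FD 10.5: (0.1,0) -> (0.1,10.5) [heading=90, draw]
PD: pen down
RT 90: heading 90 -> 0
Final: pos=(0.1,10.5), heading=0, 12 segment(s) drawn

Segment endpoints: x in {-2.2, 0, 0.1, 0.1, 3.1, 3.1, 5.4}, y in {0, 0, 0, 0, 0, 0, 0, 0, 10.5}
xmin=-2.2, ymin=0, xmax=5.4, ymax=10.5

Answer: -2.2 0 5.4 10.5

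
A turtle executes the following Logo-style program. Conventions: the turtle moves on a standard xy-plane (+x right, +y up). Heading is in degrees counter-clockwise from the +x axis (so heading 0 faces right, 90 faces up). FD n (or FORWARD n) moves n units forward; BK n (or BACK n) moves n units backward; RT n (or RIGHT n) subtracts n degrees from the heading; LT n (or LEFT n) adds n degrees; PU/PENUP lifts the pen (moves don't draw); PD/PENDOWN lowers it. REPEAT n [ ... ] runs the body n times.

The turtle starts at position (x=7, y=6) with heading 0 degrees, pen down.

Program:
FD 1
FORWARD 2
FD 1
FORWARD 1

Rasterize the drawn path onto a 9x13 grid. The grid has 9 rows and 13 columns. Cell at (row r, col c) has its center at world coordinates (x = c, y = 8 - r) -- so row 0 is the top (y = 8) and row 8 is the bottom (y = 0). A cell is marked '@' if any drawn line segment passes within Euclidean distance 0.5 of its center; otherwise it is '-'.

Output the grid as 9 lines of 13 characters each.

Answer: -------------
-------------
-------@@@@@@
-------------
-------------
-------------
-------------
-------------
-------------

Derivation:
Segment 0: (7,6) -> (8,6)
Segment 1: (8,6) -> (10,6)
Segment 2: (10,6) -> (11,6)
Segment 3: (11,6) -> (12,6)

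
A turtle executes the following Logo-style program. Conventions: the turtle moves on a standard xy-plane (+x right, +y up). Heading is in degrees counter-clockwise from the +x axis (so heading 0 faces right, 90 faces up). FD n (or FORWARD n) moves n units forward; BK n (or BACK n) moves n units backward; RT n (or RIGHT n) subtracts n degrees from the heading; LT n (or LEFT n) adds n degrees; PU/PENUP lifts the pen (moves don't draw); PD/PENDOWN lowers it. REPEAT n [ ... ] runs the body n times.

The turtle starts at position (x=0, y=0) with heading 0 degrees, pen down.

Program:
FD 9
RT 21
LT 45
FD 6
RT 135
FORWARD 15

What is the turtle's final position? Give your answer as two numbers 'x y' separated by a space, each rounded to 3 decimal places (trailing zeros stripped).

Answer: 9.106 -11.563

Derivation:
Executing turtle program step by step:
Start: pos=(0,0), heading=0, pen down
FD 9: (0,0) -> (9,0) [heading=0, draw]
RT 21: heading 0 -> 339
LT 45: heading 339 -> 24
FD 6: (9,0) -> (14.481,2.44) [heading=24, draw]
RT 135: heading 24 -> 249
FD 15: (14.481,2.44) -> (9.106,-11.563) [heading=249, draw]
Final: pos=(9.106,-11.563), heading=249, 3 segment(s) drawn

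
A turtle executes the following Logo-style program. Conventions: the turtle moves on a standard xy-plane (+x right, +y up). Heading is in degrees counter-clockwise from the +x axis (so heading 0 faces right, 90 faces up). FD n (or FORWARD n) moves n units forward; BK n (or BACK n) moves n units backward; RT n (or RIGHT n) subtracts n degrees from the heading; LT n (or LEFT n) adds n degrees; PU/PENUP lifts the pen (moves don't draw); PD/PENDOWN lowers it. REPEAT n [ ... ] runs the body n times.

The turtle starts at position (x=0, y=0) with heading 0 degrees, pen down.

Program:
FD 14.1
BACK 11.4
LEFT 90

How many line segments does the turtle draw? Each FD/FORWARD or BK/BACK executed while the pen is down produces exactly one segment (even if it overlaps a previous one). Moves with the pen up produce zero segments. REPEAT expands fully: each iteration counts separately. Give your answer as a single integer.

Answer: 2

Derivation:
Executing turtle program step by step:
Start: pos=(0,0), heading=0, pen down
FD 14.1: (0,0) -> (14.1,0) [heading=0, draw]
BK 11.4: (14.1,0) -> (2.7,0) [heading=0, draw]
LT 90: heading 0 -> 90
Final: pos=(2.7,0), heading=90, 2 segment(s) drawn
Segments drawn: 2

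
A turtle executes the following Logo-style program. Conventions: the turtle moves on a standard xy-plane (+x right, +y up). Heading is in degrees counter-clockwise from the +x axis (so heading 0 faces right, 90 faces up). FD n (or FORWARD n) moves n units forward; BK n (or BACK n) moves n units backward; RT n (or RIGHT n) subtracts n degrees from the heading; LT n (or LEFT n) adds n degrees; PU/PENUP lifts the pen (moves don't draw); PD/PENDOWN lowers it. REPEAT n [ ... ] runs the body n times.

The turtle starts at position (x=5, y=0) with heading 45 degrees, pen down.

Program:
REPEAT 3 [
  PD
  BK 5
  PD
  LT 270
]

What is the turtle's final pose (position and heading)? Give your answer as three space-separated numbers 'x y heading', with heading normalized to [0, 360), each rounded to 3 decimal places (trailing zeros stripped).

Answer: 1.464 3.536 135

Derivation:
Executing turtle program step by step:
Start: pos=(5,0), heading=45, pen down
REPEAT 3 [
  -- iteration 1/3 --
  PD: pen down
  BK 5: (5,0) -> (1.464,-3.536) [heading=45, draw]
  PD: pen down
  LT 270: heading 45 -> 315
  -- iteration 2/3 --
  PD: pen down
  BK 5: (1.464,-3.536) -> (-2.071,0) [heading=315, draw]
  PD: pen down
  LT 270: heading 315 -> 225
  -- iteration 3/3 --
  PD: pen down
  BK 5: (-2.071,0) -> (1.464,3.536) [heading=225, draw]
  PD: pen down
  LT 270: heading 225 -> 135
]
Final: pos=(1.464,3.536), heading=135, 3 segment(s) drawn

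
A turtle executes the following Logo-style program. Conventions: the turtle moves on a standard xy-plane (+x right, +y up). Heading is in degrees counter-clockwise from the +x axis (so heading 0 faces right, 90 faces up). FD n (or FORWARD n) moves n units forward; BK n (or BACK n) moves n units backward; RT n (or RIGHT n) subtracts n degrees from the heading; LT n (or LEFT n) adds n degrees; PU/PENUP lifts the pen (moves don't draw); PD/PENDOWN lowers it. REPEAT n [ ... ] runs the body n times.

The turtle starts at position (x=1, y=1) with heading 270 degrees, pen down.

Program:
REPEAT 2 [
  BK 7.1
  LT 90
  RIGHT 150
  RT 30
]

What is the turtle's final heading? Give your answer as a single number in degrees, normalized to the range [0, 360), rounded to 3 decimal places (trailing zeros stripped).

Answer: 90

Derivation:
Executing turtle program step by step:
Start: pos=(1,1), heading=270, pen down
REPEAT 2 [
  -- iteration 1/2 --
  BK 7.1: (1,1) -> (1,8.1) [heading=270, draw]
  LT 90: heading 270 -> 0
  RT 150: heading 0 -> 210
  RT 30: heading 210 -> 180
  -- iteration 2/2 --
  BK 7.1: (1,8.1) -> (8.1,8.1) [heading=180, draw]
  LT 90: heading 180 -> 270
  RT 150: heading 270 -> 120
  RT 30: heading 120 -> 90
]
Final: pos=(8.1,8.1), heading=90, 2 segment(s) drawn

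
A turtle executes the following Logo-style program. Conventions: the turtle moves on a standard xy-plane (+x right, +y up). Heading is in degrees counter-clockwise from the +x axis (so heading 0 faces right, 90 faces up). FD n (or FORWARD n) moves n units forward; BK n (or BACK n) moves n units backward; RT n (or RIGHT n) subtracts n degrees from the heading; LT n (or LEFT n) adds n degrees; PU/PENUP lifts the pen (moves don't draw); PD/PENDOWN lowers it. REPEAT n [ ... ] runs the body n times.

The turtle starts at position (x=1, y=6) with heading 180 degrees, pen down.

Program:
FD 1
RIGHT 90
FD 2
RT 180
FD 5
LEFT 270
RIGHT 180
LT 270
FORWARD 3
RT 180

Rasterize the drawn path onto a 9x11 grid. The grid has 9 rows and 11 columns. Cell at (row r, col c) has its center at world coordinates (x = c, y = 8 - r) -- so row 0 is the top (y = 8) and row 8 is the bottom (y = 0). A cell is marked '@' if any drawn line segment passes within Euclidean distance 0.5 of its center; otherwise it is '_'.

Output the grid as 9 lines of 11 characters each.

Segment 0: (1,6) -> (0,6)
Segment 1: (0,6) -> (0,8)
Segment 2: (0,8) -> (0,3)
Segment 3: (0,3) -> (-0,0)

Answer: @__________
@__________
@@_________
@__________
@__________
@__________
@__________
@__________
@__________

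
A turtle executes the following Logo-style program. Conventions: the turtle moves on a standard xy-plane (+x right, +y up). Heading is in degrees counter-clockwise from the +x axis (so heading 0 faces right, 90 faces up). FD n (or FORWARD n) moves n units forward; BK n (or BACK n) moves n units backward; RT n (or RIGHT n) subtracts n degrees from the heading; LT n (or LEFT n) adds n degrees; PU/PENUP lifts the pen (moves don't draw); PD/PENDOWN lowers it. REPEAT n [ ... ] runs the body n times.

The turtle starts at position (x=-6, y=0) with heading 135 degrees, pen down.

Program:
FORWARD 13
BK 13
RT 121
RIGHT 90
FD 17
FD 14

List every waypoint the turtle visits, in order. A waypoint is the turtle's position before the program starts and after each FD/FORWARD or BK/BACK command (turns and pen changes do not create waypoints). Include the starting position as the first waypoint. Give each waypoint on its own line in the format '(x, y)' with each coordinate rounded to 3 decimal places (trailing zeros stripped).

Answer: (-6, 0)
(-15.192, 9.192)
(-6, 0)
(-1.887, -16.495)
(1.5, -30.079)

Derivation:
Executing turtle program step by step:
Start: pos=(-6,0), heading=135, pen down
FD 13: (-6,0) -> (-15.192,9.192) [heading=135, draw]
BK 13: (-15.192,9.192) -> (-6,0) [heading=135, draw]
RT 121: heading 135 -> 14
RT 90: heading 14 -> 284
FD 17: (-6,0) -> (-1.887,-16.495) [heading=284, draw]
FD 14: (-1.887,-16.495) -> (1.5,-30.079) [heading=284, draw]
Final: pos=(1.5,-30.079), heading=284, 4 segment(s) drawn
Waypoints (5 total):
(-6, 0)
(-15.192, 9.192)
(-6, 0)
(-1.887, -16.495)
(1.5, -30.079)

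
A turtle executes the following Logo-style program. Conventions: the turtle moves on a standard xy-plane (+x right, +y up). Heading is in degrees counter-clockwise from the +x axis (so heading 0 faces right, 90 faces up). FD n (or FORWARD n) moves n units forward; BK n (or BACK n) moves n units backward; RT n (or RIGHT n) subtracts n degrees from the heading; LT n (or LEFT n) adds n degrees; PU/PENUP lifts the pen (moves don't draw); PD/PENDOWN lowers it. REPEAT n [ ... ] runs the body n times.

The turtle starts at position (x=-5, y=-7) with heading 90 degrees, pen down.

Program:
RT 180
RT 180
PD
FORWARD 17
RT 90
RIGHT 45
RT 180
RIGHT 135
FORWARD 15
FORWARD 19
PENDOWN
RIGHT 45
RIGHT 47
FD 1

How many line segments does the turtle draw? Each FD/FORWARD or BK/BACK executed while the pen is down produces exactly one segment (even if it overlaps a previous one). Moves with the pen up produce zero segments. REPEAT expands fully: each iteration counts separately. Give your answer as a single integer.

Answer: 4

Derivation:
Executing turtle program step by step:
Start: pos=(-5,-7), heading=90, pen down
RT 180: heading 90 -> 270
RT 180: heading 270 -> 90
PD: pen down
FD 17: (-5,-7) -> (-5,10) [heading=90, draw]
RT 90: heading 90 -> 0
RT 45: heading 0 -> 315
RT 180: heading 315 -> 135
RT 135: heading 135 -> 0
FD 15: (-5,10) -> (10,10) [heading=0, draw]
FD 19: (10,10) -> (29,10) [heading=0, draw]
PD: pen down
RT 45: heading 0 -> 315
RT 47: heading 315 -> 268
FD 1: (29,10) -> (28.965,9.001) [heading=268, draw]
Final: pos=(28.965,9.001), heading=268, 4 segment(s) drawn
Segments drawn: 4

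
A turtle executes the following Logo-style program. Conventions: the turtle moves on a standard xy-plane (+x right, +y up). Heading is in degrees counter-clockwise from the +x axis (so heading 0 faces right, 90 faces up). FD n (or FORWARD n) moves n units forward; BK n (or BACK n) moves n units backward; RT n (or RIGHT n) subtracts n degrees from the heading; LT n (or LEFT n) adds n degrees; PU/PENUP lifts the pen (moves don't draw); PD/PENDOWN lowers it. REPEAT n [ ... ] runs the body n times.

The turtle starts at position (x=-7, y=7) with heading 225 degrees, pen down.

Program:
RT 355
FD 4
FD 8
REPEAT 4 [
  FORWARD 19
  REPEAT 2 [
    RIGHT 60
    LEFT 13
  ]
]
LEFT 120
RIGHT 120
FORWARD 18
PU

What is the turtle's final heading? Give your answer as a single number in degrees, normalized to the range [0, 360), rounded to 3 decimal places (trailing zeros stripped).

Executing turtle program step by step:
Start: pos=(-7,7), heading=225, pen down
RT 355: heading 225 -> 230
FD 4: (-7,7) -> (-9.571,3.936) [heading=230, draw]
FD 8: (-9.571,3.936) -> (-14.713,-2.193) [heading=230, draw]
REPEAT 4 [
  -- iteration 1/4 --
  FD 19: (-14.713,-2.193) -> (-26.926,-16.747) [heading=230, draw]
  REPEAT 2 [
    -- iteration 1/2 --
    RT 60: heading 230 -> 170
    LT 13: heading 170 -> 183
    -- iteration 2/2 --
    RT 60: heading 183 -> 123
    LT 13: heading 123 -> 136
  ]
  -- iteration 2/4 --
  FD 19: (-26.926,-16.747) -> (-40.594,-3.549) [heading=136, draw]
  REPEAT 2 [
    -- iteration 1/2 --
    RT 60: heading 136 -> 76
    LT 13: heading 76 -> 89
    -- iteration 2/2 --
    RT 60: heading 89 -> 29
    LT 13: heading 29 -> 42
  ]
  -- iteration 3/4 --
  FD 19: (-40.594,-3.549) -> (-26.474,9.165) [heading=42, draw]
  REPEAT 2 [
    -- iteration 1/2 --
    RT 60: heading 42 -> 342
    LT 13: heading 342 -> 355
    -- iteration 2/2 --
    RT 60: heading 355 -> 295
    LT 13: heading 295 -> 308
  ]
  -- iteration 4/4 --
  FD 19: (-26.474,9.165) -> (-14.777,-5.808) [heading=308, draw]
  REPEAT 2 [
    -- iteration 1/2 --
    RT 60: heading 308 -> 248
    LT 13: heading 248 -> 261
    -- iteration 2/2 --
    RT 60: heading 261 -> 201
    LT 13: heading 201 -> 214
  ]
]
LT 120: heading 214 -> 334
RT 120: heading 334 -> 214
FD 18: (-14.777,-5.808) -> (-29.699,-15.873) [heading=214, draw]
PU: pen up
Final: pos=(-29.699,-15.873), heading=214, 7 segment(s) drawn

Answer: 214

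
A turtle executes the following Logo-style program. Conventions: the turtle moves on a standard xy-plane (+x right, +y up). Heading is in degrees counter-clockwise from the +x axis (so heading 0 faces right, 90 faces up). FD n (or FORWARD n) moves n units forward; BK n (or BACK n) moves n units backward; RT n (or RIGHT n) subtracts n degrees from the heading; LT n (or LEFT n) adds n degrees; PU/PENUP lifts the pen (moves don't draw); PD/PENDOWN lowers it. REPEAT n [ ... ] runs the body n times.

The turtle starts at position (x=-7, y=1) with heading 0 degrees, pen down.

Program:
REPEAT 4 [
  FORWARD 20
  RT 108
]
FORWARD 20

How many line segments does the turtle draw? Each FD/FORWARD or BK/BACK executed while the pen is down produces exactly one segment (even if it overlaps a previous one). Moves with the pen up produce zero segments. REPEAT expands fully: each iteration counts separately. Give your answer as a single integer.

Executing turtle program step by step:
Start: pos=(-7,1), heading=0, pen down
REPEAT 4 [
  -- iteration 1/4 --
  FD 20: (-7,1) -> (13,1) [heading=0, draw]
  RT 108: heading 0 -> 252
  -- iteration 2/4 --
  FD 20: (13,1) -> (6.82,-18.021) [heading=252, draw]
  RT 108: heading 252 -> 144
  -- iteration 3/4 --
  FD 20: (6.82,-18.021) -> (-9.361,-6.265) [heading=144, draw]
  RT 108: heading 144 -> 36
  -- iteration 4/4 --
  FD 20: (-9.361,-6.265) -> (6.82,5.49) [heading=36, draw]
  RT 108: heading 36 -> 288
]
FD 20: (6.82,5.49) -> (13,-13.531) [heading=288, draw]
Final: pos=(13,-13.531), heading=288, 5 segment(s) drawn
Segments drawn: 5

Answer: 5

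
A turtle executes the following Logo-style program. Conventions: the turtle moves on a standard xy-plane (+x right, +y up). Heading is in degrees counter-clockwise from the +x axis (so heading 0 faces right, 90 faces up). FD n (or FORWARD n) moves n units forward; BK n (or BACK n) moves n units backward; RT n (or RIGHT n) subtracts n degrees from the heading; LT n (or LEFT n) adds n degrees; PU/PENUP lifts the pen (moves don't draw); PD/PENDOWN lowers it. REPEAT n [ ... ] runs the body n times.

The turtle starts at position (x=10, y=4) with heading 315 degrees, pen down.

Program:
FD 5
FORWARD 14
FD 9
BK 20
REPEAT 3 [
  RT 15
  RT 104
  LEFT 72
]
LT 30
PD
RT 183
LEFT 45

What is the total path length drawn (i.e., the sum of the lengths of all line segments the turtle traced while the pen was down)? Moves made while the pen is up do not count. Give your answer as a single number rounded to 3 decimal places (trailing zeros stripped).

Executing turtle program step by step:
Start: pos=(10,4), heading=315, pen down
FD 5: (10,4) -> (13.536,0.464) [heading=315, draw]
FD 14: (13.536,0.464) -> (23.435,-9.435) [heading=315, draw]
FD 9: (23.435,-9.435) -> (29.799,-15.799) [heading=315, draw]
BK 20: (29.799,-15.799) -> (15.657,-1.657) [heading=315, draw]
REPEAT 3 [
  -- iteration 1/3 --
  RT 15: heading 315 -> 300
  RT 104: heading 300 -> 196
  LT 72: heading 196 -> 268
  -- iteration 2/3 --
  RT 15: heading 268 -> 253
  RT 104: heading 253 -> 149
  LT 72: heading 149 -> 221
  -- iteration 3/3 --
  RT 15: heading 221 -> 206
  RT 104: heading 206 -> 102
  LT 72: heading 102 -> 174
]
LT 30: heading 174 -> 204
PD: pen down
RT 183: heading 204 -> 21
LT 45: heading 21 -> 66
Final: pos=(15.657,-1.657), heading=66, 4 segment(s) drawn

Segment lengths:
  seg 1: (10,4) -> (13.536,0.464), length = 5
  seg 2: (13.536,0.464) -> (23.435,-9.435), length = 14
  seg 3: (23.435,-9.435) -> (29.799,-15.799), length = 9
  seg 4: (29.799,-15.799) -> (15.657,-1.657), length = 20
Total = 48

Answer: 48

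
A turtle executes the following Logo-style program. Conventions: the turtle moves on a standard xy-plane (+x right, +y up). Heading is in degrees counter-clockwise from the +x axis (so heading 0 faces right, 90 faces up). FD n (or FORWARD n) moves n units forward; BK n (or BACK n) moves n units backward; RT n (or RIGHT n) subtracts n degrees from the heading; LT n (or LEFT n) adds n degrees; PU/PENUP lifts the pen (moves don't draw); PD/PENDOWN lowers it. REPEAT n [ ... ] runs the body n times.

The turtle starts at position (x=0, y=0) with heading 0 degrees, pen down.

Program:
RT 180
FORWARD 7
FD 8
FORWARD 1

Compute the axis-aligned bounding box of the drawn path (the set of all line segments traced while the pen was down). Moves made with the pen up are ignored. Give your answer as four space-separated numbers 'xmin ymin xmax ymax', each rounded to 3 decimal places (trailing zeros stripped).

Answer: -16 0 0 0

Derivation:
Executing turtle program step by step:
Start: pos=(0,0), heading=0, pen down
RT 180: heading 0 -> 180
FD 7: (0,0) -> (-7,0) [heading=180, draw]
FD 8: (-7,0) -> (-15,0) [heading=180, draw]
FD 1: (-15,0) -> (-16,0) [heading=180, draw]
Final: pos=(-16,0), heading=180, 3 segment(s) drawn

Segment endpoints: x in {-16, -15, -7, 0}, y in {0, 0, 0, 0}
xmin=-16, ymin=0, xmax=0, ymax=0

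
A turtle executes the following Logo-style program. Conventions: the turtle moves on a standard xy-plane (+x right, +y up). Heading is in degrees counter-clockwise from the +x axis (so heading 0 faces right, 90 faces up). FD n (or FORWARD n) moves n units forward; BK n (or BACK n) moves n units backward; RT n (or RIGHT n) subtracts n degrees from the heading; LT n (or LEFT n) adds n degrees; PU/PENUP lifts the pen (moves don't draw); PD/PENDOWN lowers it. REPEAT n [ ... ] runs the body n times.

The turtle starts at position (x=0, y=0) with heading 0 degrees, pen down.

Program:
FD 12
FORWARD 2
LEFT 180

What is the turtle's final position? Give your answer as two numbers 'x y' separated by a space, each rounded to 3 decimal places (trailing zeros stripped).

Answer: 14 0

Derivation:
Executing turtle program step by step:
Start: pos=(0,0), heading=0, pen down
FD 12: (0,0) -> (12,0) [heading=0, draw]
FD 2: (12,0) -> (14,0) [heading=0, draw]
LT 180: heading 0 -> 180
Final: pos=(14,0), heading=180, 2 segment(s) drawn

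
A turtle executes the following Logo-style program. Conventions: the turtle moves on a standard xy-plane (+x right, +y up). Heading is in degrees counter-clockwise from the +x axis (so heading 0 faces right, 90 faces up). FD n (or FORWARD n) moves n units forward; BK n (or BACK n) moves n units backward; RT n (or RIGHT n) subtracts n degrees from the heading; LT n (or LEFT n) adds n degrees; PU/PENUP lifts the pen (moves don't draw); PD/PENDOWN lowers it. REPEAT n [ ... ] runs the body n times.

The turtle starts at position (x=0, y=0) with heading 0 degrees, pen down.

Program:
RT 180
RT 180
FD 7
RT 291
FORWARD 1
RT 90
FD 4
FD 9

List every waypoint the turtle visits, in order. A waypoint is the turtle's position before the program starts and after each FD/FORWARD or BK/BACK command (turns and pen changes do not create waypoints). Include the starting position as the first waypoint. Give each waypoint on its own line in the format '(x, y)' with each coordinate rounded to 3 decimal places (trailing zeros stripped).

Executing turtle program step by step:
Start: pos=(0,0), heading=0, pen down
RT 180: heading 0 -> 180
RT 180: heading 180 -> 0
FD 7: (0,0) -> (7,0) [heading=0, draw]
RT 291: heading 0 -> 69
FD 1: (7,0) -> (7.358,0.934) [heading=69, draw]
RT 90: heading 69 -> 339
FD 4: (7.358,0.934) -> (11.093,-0.5) [heading=339, draw]
FD 9: (11.093,-0.5) -> (19.495,-3.725) [heading=339, draw]
Final: pos=(19.495,-3.725), heading=339, 4 segment(s) drawn
Waypoints (5 total):
(0, 0)
(7, 0)
(7.358, 0.934)
(11.093, -0.5)
(19.495, -3.725)

Answer: (0, 0)
(7, 0)
(7.358, 0.934)
(11.093, -0.5)
(19.495, -3.725)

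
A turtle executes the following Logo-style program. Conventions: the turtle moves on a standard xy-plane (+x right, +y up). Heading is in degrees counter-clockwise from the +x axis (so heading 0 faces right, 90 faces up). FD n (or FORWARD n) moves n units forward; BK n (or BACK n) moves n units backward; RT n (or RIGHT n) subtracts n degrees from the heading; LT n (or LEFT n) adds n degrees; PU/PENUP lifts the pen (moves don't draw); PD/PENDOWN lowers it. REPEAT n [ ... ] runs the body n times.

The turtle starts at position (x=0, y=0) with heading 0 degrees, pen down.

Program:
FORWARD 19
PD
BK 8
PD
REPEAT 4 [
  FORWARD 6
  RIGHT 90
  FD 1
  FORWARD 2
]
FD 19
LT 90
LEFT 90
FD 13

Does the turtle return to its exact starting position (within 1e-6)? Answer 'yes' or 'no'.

Executing turtle program step by step:
Start: pos=(0,0), heading=0, pen down
FD 19: (0,0) -> (19,0) [heading=0, draw]
PD: pen down
BK 8: (19,0) -> (11,0) [heading=0, draw]
PD: pen down
REPEAT 4 [
  -- iteration 1/4 --
  FD 6: (11,0) -> (17,0) [heading=0, draw]
  RT 90: heading 0 -> 270
  FD 1: (17,0) -> (17,-1) [heading=270, draw]
  FD 2: (17,-1) -> (17,-3) [heading=270, draw]
  -- iteration 2/4 --
  FD 6: (17,-3) -> (17,-9) [heading=270, draw]
  RT 90: heading 270 -> 180
  FD 1: (17,-9) -> (16,-9) [heading=180, draw]
  FD 2: (16,-9) -> (14,-9) [heading=180, draw]
  -- iteration 3/4 --
  FD 6: (14,-9) -> (8,-9) [heading=180, draw]
  RT 90: heading 180 -> 90
  FD 1: (8,-9) -> (8,-8) [heading=90, draw]
  FD 2: (8,-8) -> (8,-6) [heading=90, draw]
  -- iteration 4/4 --
  FD 6: (8,-6) -> (8,0) [heading=90, draw]
  RT 90: heading 90 -> 0
  FD 1: (8,0) -> (9,0) [heading=0, draw]
  FD 2: (9,0) -> (11,0) [heading=0, draw]
]
FD 19: (11,0) -> (30,0) [heading=0, draw]
LT 90: heading 0 -> 90
LT 90: heading 90 -> 180
FD 13: (30,0) -> (17,0) [heading=180, draw]
Final: pos=(17,0), heading=180, 16 segment(s) drawn

Start position: (0, 0)
Final position: (17, 0)
Distance = 17; >= 1e-6 -> NOT closed

Answer: no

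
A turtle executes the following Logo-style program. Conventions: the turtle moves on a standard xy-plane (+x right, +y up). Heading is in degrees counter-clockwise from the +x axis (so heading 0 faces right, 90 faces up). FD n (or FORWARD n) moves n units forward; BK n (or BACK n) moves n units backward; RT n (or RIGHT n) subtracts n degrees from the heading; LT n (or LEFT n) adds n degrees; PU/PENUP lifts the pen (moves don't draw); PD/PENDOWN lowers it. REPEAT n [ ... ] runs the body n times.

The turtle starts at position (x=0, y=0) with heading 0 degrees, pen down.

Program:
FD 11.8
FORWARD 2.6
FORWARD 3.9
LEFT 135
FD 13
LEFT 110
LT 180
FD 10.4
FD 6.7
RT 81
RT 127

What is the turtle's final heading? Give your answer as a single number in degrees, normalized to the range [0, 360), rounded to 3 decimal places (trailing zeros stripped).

Executing turtle program step by step:
Start: pos=(0,0), heading=0, pen down
FD 11.8: (0,0) -> (11.8,0) [heading=0, draw]
FD 2.6: (11.8,0) -> (14.4,0) [heading=0, draw]
FD 3.9: (14.4,0) -> (18.3,0) [heading=0, draw]
LT 135: heading 0 -> 135
FD 13: (18.3,0) -> (9.108,9.192) [heading=135, draw]
LT 110: heading 135 -> 245
LT 180: heading 245 -> 65
FD 10.4: (9.108,9.192) -> (13.503,18.618) [heading=65, draw]
FD 6.7: (13.503,18.618) -> (16.334,24.69) [heading=65, draw]
RT 81: heading 65 -> 344
RT 127: heading 344 -> 217
Final: pos=(16.334,24.69), heading=217, 6 segment(s) drawn

Answer: 217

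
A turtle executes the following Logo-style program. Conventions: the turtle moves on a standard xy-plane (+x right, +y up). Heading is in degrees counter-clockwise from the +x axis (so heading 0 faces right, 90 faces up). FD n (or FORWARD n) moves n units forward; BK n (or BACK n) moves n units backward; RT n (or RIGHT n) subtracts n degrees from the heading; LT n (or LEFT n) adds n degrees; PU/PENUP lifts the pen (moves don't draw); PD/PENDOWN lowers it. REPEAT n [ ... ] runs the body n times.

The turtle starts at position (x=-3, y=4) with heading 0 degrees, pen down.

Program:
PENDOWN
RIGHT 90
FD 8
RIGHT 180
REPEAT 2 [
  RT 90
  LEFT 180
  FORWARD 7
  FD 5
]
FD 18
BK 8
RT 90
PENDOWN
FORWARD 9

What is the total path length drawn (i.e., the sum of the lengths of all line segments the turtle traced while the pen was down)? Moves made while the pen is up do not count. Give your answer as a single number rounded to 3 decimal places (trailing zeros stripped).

Answer: 67

Derivation:
Executing turtle program step by step:
Start: pos=(-3,4), heading=0, pen down
PD: pen down
RT 90: heading 0 -> 270
FD 8: (-3,4) -> (-3,-4) [heading=270, draw]
RT 180: heading 270 -> 90
REPEAT 2 [
  -- iteration 1/2 --
  RT 90: heading 90 -> 0
  LT 180: heading 0 -> 180
  FD 7: (-3,-4) -> (-10,-4) [heading=180, draw]
  FD 5: (-10,-4) -> (-15,-4) [heading=180, draw]
  -- iteration 2/2 --
  RT 90: heading 180 -> 90
  LT 180: heading 90 -> 270
  FD 7: (-15,-4) -> (-15,-11) [heading=270, draw]
  FD 5: (-15,-11) -> (-15,-16) [heading=270, draw]
]
FD 18: (-15,-16) -> (-15,-34) [heading=270, draw]
BK 8: (-15,-34) -> (-15,-26) [heading=270, draw]
RT 90: heading 270 -> 180
PD: pen down
FD 9: (-15,-26) -> (-24,-26) [heading=180, draw]
Final: pos=(-24,-26), heading=180, 8 segment(s) drawn

Segment lengths:
  seg 1: (-3,4) -> (-3,-4), length = 8
  seg 2: (-3,-4) -> (-10,-4), length = 7
  seg 3: (-10,-4) -> (-15,-4), length = 5
  seg 4: (-15,-4) -> (-15,-11), length = 7
  seg 5: (-15,-11) -> (-15,-16), length = 5
  seg 6: (-15,-16) -> (-15,-34), length = 18
  seg 7: (-15,-34) -> (-15,-26), length = 8
  seg 8: (-15,-26) -> (-24,-26), length = 9
Total = 67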